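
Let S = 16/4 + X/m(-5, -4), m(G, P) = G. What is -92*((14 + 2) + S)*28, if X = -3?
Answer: -265328/5 ≈ -53066.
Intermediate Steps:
S = 23/5 (S = 16/4 - 3/(-5) = 16*(¼) - 3*(-⅕) = 4 + ⅗ = 23/5 ≈ 4.6000)
-92*((14 + 2) + S)*28 = -92*((14 + 2) + 23/5)*28 = -92*(16 + 23/5)*28 = -92*103/5*28 = -9476/5*28 = -265328/5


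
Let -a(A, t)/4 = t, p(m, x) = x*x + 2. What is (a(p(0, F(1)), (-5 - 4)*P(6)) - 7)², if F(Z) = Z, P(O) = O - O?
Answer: 49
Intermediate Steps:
P(O) = 0
p(m, x) = 2 + x² (p(m, x) = x² + 2 = 2 + x²)
a(A, t) = -4*t
(a(p(0, F(1)), (-5 - 4)*P(6)) - 7)² = (-4*(-5 - 4)*0 - 7)² = (-(-36)*0 - 7)² = (-4*0 - 7)² = (0 - 7)² = (-7)² = 49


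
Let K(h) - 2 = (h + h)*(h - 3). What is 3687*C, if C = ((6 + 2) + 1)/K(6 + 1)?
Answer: 33183/58 ≈ 572.12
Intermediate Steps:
K(h) = 2 + 2*h*(-3 + h) (K(h) = 2 + (h + h)*(h - 3) = 2 + (2*h)*(-3 + h) = 2 + 2*h*(-3 + h))
C = 9/58 (C = ((6 + 2) + 1)/(2 - 6*(6 + 1) + 2*(6 + 1)**2) = (8 + 1)/(2 - 6*7 + 2*7**2) = 9/(2 - 42 + 2*49) = 9/(2 - 42 + 98) = 9/58 ≈ 0.15517)
3687*C = 3687*(9/58) = 33183/58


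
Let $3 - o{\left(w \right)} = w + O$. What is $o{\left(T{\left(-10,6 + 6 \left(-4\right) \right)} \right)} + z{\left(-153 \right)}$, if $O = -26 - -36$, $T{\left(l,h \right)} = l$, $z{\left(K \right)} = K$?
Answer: $-150$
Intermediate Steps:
$O = 10$ ($O = -26 + 36 = 10$)
$o{\left(w \right)} = -7 - w$ ($o{\left(w \right)} = 3 - \left(w + 10\right) = 3 - \left(10 + w\right) = -7 - w$)
$o{\left(T{\left(-10,6 + 6 \left(-4\right) \right)} \right)} + z{\left(-153 \right)} = \left(-7 - -10\right) - 153 = \left(-7 + 10\right) - 153 = 3 - 153 = -150$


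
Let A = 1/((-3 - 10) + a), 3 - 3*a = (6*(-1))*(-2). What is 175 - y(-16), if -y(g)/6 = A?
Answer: 1397/8 ≈ 174.63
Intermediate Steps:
a = -3 (a = 1 - 6*(-1)*(-2)/3 = 1 - (-2)*(-2) = 1 - ⅓*12 = 1 - 4 = -3)
A = -1/16 (A = 1/((-3 - 10) - 3) = 1/(-13 - 3) = 1/(-16) = -1/16 ≈ -0.062500)
y(g) = 3/8 (y(g) = -6*(-1/16) = 3/8)
175 - y(-16) = 175 - 1*3/8 = 175 - 3/8 = 1397/8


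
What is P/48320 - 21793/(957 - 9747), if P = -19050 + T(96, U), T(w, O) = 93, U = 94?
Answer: 88640573/42473280 ≈ 2.0870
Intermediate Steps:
P = -18957 (P = -19050 + 93 = -18957)
P/48320 - 21793/(957 - 9747) = -18957/48320 - 21793/(957 - 9747) = -18957*1/48320 - 21793/(-8790) = -18957/48320 - 21793*(-1/8790) = -18957/48320 + 21793/8790 = 88640573/42473280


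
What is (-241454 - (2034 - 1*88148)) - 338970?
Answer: -494310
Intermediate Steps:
(-241454 - (2034 - 1*88148)) - 338970 = (-241454 - (2034 - 88148)) - 338970 = (-241454 - 1*(-86114)) - 338970 = (-241454 + 86114) - 338970 = -155340 - 338970 = -494310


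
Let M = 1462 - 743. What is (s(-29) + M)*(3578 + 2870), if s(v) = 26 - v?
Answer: 4990752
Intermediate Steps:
M = 719
(s(-29) + M)*(3578 + 2870) = ((26 - 1*(-29)) + 719)*(3578 + 2870) = ((26 + 29) + 719)*6448 = (55 + 719)*6448 = 774*6448 = 4990752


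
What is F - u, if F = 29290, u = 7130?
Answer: 22160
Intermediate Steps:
F - u = 29290 - 1*7130 = 29290 - 7130 = 22160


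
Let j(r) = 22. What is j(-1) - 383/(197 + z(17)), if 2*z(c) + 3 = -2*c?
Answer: 7088/357 ≈ 19.854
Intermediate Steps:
z(c) = -3/2 - c (z(c) = -3/2 + (-2*c)/2 = -3/2 - c)
j(-1) - 383/(197 + z(17)) = 22 - 383/(197 + (-3/2 - 1*17)) = 22 - 383/(197 + (-3/2 - 17)) = 22 - 383/(197 - 37/2) = 22 - 383/(357/2) = 22 + (2/357)*(-383) = 22 - 766/357 = 7088/357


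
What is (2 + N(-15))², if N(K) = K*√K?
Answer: (2 - 15*I*√15)² ≈ -3371.0 - 232.38*I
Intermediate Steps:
N(K) = K^(3/2)
(2 + N(-15))² = (2 + (-15)^(3/2))² = (2 - 15*I*√15)²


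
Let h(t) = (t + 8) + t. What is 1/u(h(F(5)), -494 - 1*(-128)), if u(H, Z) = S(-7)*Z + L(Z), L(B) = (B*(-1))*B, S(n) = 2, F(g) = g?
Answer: -1/134688 ≈ -7.4246e-6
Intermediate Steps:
L(B) = -B² (L(B) = (-B)*B = -B²)
h(t) = 8 + 2*t (h(t) = (8 + t) + t = 8 + 2*t)
u(H, Z) = -Z² + 2*Z (u(H, Z) = 2*Z - Z² = -Z² + 2*Z)
1/u(h(F(5)), -494 - 1*(-128)) = 1/((-494 - 1*(-128))*(2 - (-494 - 1*(-128)))) = 1/((-494 + 128)*(2 - (-494 + 128))) = 1/(-366*(2 - 1*(-366))) = 1/(-366*(2 + 366)) = 1/(-366*368) = 1/(-134688) = -1/134688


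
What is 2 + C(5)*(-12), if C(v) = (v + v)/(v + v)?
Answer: -10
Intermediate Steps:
C(v) = 1 (C(v) = (2*v)/((2*v)) = (2*v)*(1/(2*v)) = 1)
2 + C(5)*(-12) = 2 + 1*(-12) = 2 - 12 = -10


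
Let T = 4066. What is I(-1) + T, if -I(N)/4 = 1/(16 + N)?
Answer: 60986/15 ≈ 4065.7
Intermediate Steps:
I(N) = -4/(16 + N)
I(-1) + T = -4/(16 - 1) + 4066 = -4/15 + 4066 = 60986/15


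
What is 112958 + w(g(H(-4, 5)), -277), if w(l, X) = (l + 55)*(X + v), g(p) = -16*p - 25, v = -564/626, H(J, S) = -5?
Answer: 25787724/313 ≈ 82389.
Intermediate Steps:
v = -282/313 (v = -564*1/626 = -282/313 ≈ -0.90096)
g(p) = -25 - 16*p
w(l, X) = (55 + l)*(-282/313 + X) (w(l, X) = (l + 55)*(X - 282/313) = (55 + l)*(-282/313 + X))
112958 + w(g(H(-4, 5)), -277) = 112958 + (-15510/313 + 55*(-277) - 282*(-25 - 16*(-5))/313 - 277*(-25 - 16*(-5))) = 112958 + (-15510/313 - 15235 - 282*(-25 + 80)/313 - 277*(-25 + 80)) = 112958 + (-15510/313 - 15235 - 282/313*55 - 277*55) = 112958 + (-15510/313 - 15235 - 15510/313 - 15235) = 112958 - 9568130/313 = 25787724/313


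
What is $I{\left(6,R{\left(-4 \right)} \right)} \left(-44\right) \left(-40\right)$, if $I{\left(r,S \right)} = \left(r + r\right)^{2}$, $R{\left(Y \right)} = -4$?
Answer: $253440$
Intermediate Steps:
$I{\left(r,S \right)} = 4 r^{2}$ ($I{\left(r,S \right)} = \left(2 r\right)^{2} = 4 r^{2}$)
$I{\left(6,R{\left(-4 \right)} \right)} \left(-44\right) \left(-40\right) = 4 \cdot 6^{2} \left(-44\right) \left(-40\right) = 4 \cdot 36 \left(-44\right) \left(-40\right) = 144 \left(-44\right) \left(-40\right) = \left(-6336\right) \left(-40\right) = 253440$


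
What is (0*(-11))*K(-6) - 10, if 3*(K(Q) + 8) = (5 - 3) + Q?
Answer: -10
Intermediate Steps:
K(Q) = -22/3 + Q/3 (K(Q) = -8 + ((5 - 3) + Q)/3 = -8 + (2 + Q)/3 = -8 + (⅔ + Q/3) = -22/3 + Q/3)
(0*(-11))*K(-6) - 10 = (0*(-11))*(-22/3 + (⅓)*(-6)) - 10 = 0*(-22/3 - 2) - 10 = 0*(-28/3) - 10 = 0 - 10 = -10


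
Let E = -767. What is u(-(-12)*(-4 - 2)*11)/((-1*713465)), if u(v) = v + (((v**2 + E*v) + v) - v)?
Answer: -1233936/713465 ≈ -1.7295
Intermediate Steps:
u(v) = v**2 - 766*v (u(v) = v + (((v**2 - 767*v) + v) - v) = v + ((v**2 - 766*v) - v) = v + (v**2 - 767*v) = v**2 - 766*v)
u(-(-12)*(-4 - 2)*11)/((-1*713465)) = ((-(-12)*(-4 - 2)*11)*(-766 - (-12)*(-4 - 2)*11))/((-1*713465)) = ((-(-12)*(-6)*11)*(-766 - (-12)*(-6)*11))/(-713465) = ((-3*24*11)*(-766 - 3*24*11))*(-1/713465) = ((-72*11)*(-766 - 72*11))*(-1/713465) = -792*(-766 - 792)*(-1/713465) = -792*(-1558)*(-1/713465) = 1233936*(-1/713465) = -1233936/713465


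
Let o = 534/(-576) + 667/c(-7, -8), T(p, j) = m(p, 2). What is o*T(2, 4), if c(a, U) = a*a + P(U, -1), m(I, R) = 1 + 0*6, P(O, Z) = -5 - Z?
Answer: 20009/1440 ≈ 13.895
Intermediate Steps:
m(I, R) = 1 (m(I, R) = 1 + 0 = 1)
c(a, U) = -4 + a**2 (c(a, U) = a*a + (-5 - 1*(-1)) = a**2 + (-5 + 1) = a**2 - 4 = -4 + a**2)
T(p, j) = 1
o = 20009/1440 (o = 534/(-576) + 667/(-4 + (-7)**2) = 534*(-1/576) + 667/(-4 + 49) = -89/96 + 667/45 = 20009/1440 ≈ 13.895)
o*T(2, 4) = (20009/1440)*1 = 20009/1440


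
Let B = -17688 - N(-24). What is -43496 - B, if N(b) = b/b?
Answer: -25807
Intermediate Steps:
N(b) = 1
B = -17689 (B = -17688 - 1*1 = -17688 - 1 = -17689)
-43496 - B = -43496 - 1*(-17689) = -43496 + 17689 = -25807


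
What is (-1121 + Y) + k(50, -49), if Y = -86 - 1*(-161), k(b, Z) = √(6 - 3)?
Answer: -1046 + √3 ≈ -1044.3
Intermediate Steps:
k(b, Z) = √3
Y = 75 (Y = -86 + 161 = 75)
(-1121 + Y) + k(50, -49) = (-1121 + 75) + √3 = -1046 + √3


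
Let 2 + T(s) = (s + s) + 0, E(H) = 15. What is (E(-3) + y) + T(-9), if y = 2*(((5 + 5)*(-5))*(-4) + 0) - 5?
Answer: 390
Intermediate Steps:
T(s) = -2 + 2*s (T(s) = -2 + ((s + s) + 0) = -2 + (2*s + 0) = -2 + 2*s)
y = 395 (y = 2*((10*(-5))*(-4) + 0) - 5 = 2*(-50*(-4) + 0) - 5 = 2*(200 + 0) - 5 = 2*200 - 5 = 400 - 5 = 395)
(E(-3) + y) + T(-9) = (15 + 395) + (-2 + 2*(-9)) = 410 + (-2 - 18) = 410 - 20 = 390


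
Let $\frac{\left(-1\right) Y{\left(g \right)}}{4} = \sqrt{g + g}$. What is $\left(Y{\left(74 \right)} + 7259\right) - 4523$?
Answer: $2736 - 8 \sqrt{37} \approx 2687.3$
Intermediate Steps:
$Y{\left(g \right)} = - 4 \sqrt{2} \sqrt{g}$ ($Y{\left(g \right)} = - 4 \sqrt{g + g} = - 4 \sqrt{2 g} = - 4 \sqrt{2} \sqrt{g}$)
$\left(Y{\left(74 \right)} + 7259\right) - 4523 = \left(- 4 \sqrt{2} \sqrt{74} + 7259\right) - 4523 = \left(- 8 \sqrt{37} + 7259\right) - 4523 = \left(7259 - 8 \sqrt{37}\right) - 4523 = 2736 - 8 \sqrt{37}$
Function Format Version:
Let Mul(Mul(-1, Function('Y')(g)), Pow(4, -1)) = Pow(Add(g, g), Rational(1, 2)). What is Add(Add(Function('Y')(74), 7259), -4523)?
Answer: Add(2736, Mul(-8, Pow(37, Rational(1, 2)))) ≈ 2687.3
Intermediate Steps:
Function('Y')(g) = Mul(-4, Pow(2, Rational(1, 2)), Pow(g, Rational(1, 2))) (Function('Y')(g) = Mul(-4, Pow(Add(g, g), Rational(1, 2))) = Mul(-4, Pow(Mul(2, g), Rational(1, 2))) = Mul(-4, Mul(Pow(2, Rational(1, 2)), Pow(g, Rational(1, 2)))) = Mul(-4, Pow(2, Rational(1, 2)), Pow(g, Rational(1, 2))))
Add(Add(Function('Y')(74), 7259), -4523) = Add(Add(Mul(-4, Pow(2, Rational(1, 2)), Pow(74, Rational(1, 2))), 7259), -4523) = Add(Add(Mul(-8, Pow(37, Rational(1, 2))), 7259), -4523) = Add(Add(7259, Mul(-8, Pow(37, Rational(1, 2)))), -4523) = Add(2736, Mul(-8, Pow(37, Rational(1, 2))))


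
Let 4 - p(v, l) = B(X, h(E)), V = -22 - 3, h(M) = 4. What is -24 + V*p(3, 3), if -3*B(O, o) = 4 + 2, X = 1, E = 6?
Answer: -174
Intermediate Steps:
V = -25
B(O, o) = -2 (B(O, o) = -(4 + 2)/3 = -⅓*6 = -2)
p(v, l) = 6 (p(v, l) = 4 - 1*(-2) = 4 + 2 = 6)
-24 + V*p(3, 3) = -24 - 25*6 = -24 - 150 = -174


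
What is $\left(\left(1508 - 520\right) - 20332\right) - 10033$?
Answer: $-29377$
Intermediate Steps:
$\left(\left(1508 - 520\right) - 20332\right) - 10033 = \left(988 - 20332\right) - 10033 = -19344 - 10033 = -29377$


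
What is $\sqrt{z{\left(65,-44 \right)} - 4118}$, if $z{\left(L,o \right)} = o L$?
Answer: $i \sqrt{6978} \approx 83.534 i$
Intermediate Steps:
$z{\left(L,o \right)} = L o$
$\sqrt{z{\left(65,-44 \right)} - 4118} = \sqrt{65 \left(-44\right) - 4118} = \sqrt{-2860 - 4118} = \sqrt{-6978} = i \sqrt{6978}$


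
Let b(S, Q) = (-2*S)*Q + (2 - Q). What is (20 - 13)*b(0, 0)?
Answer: 14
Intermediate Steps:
b(S, Q) = 2 - Q - 2*Q*S (b(S, Q) = -2*Q*S + (2 - Q) = 2 - Q - 2*Q*S)
(20 - 13)*b(0, 0) = (20 - 13)*(2 - 1*0 - 2*0*0) = 7*(2 + 0 + 0) = 7*2 = 14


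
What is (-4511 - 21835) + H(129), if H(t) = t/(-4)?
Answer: -105513/4 ≈ -26378.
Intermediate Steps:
H(t) = -t/4 (H(t) = t*(-¼) = -t/4)
(-4511 - 21835) + H(129) = (-4511 - 21835) - ¼*129 = -26346 - 129/4 = -105513/4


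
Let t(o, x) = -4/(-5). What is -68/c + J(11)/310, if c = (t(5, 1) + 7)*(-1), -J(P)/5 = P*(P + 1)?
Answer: 7966/1209 ≈ 6.5889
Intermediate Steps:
J(P) = -5*P*(1 + P) (J(P) = -5*P*(P + 1) = -5*P*(1 + P))
t(o, x) = ⅘ (t(o, x) = -4*(-⅕) = ⅘)
c = -39/5 (c = (⅘ + 7)*(-1) = (39/5)*(-1) = -39/5 ≈ -7.8000)
-68/c + J(11)/310 = -68/(-39/5) - 5*11*(1 + 11)/310 = -68*(-5/39) - 5*11*12*(1/310) = 340/39 - 660*1/310 = 340/39 - 66/31 = 7966/1209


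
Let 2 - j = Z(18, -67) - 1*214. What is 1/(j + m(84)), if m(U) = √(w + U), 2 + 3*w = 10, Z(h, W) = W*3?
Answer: 1251/521407 - 2*√195/521407 ≈ 0.0023457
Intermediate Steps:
Z(h, W) = 3*W
w = 8/3 (w = -⅔ + (⅓)*10 = -⅔ + 10/3 = 8/3 ≈ 2.6667)
m(U) = √(8/3 + U)
j = 417 (j = 2 - (3*(-67) - 1*214) = 2 - (-201 - 214) = 2 - 1*(-415) = 2 + 415 = 417)
1/(j + m(84)) = 1/(417 + √(24 + 9*84)/3) = 1/(417 + √(24 + 756)/3) = 1/(417 + √780/3) = 1/(417 + (2*√195)/3) = 1/(417 + 2*√195/3)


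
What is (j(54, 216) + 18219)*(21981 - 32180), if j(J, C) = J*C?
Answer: -304776717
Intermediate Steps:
j(J, C) = C*J
(j(54, 216) + 18219)*(21981 - 32180) = (216*54 + 18219)*(21981 - 32180) = (11664 + 18219)*(-10199) = 29883*(-10199) = -304776717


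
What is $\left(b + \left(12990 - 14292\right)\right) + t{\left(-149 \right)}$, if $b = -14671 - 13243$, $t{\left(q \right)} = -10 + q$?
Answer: $-29375$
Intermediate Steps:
$b = -27914$ ($b = -14671 - 13243 = -27914$)
$\left(b + \left(12990 - 14292\right)\right) + t{\left(-149 \right)} = \left(-27914 + \left(12990 - 14292\right)\right) - 159 = \left(-27914 - 1302\right) - 159 = -29216 - 159 = -29375$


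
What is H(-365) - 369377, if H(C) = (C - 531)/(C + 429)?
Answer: -369391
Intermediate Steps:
H(C) = (-531 + C)/(429 + C)
H(-365) - 369377 = (-531 - 365)/(429 - 365) - 369377 = -896/64 - 369377 = (1/64)*(-896) - 369377 = -14 - 369377 = -369391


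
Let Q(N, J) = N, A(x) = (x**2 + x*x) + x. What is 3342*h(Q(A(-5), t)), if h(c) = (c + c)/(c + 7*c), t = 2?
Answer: 1671/2 ≈ 835.50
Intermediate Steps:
A(x) = x + 2*x**2 (A(x) = (x**2 + x**2) + x = 2*x**2 + x = x + 2*x**2)
h(c) = 1/4 (h(c) = (2*c)/((8*c)) = (2*c)*(1/(8*c)) = 1/4)
3342*h(Q(A(-5), t)) = 3342*(1/4) = 1671/2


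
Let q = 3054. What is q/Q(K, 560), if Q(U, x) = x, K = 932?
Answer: 1527/280 ≈ 5.4536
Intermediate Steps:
q/Q(K, 560) = 3054/560 = 3054*(1/560) = 1527/280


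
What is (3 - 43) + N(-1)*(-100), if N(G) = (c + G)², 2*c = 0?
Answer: -140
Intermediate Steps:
c = 0 (c = (½)*0 = 0)
N(G) = G² (N(G) = (0 + G)² = G²)
(3 - 43) + N(-1)*(-100) = (3 - 43) + (-1)²*(-100) = -40 + 1*(-100) = -40 - 100 = -140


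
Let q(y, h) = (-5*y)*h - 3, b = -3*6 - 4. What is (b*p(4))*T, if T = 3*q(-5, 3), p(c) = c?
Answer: -19008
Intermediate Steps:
b = -22 (b = -18 - 4 = -22)
q(y, h) = -3 - 5*h*y (q(y, h) = -5*h*y - 3 = -3 - 5*h*y)
T = 216 (T = 3*(-3 - 5*3*(-5)) = 3*(-3 + 75) = 3*72 = 216)
(b*p(4))*T = -22*4*216 = -88*216 = -19008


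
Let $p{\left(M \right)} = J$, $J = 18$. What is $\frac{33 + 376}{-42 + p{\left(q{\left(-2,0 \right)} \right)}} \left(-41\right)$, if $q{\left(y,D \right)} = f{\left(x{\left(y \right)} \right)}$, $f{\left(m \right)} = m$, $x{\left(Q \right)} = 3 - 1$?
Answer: $\frac{16769}{24} \approx 698.71$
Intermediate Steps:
$x{\left(Q \right)} = 2$
$q{\left(y,D \right)} = 2$
$p{\left(M \right)} = 18$
$\frac{33 + 376}{-42 + p{\left(q{\left(-2,0 \right)} \right)}} \left(-41\right) = \frac{33 + 376}{-42 + 18} \left(-41\right) = \frac{409}{-24} \left(-41\right) = 409 \left(- \frac{1}{24}\right) \left(-41\right) = \left(- \frac{409}{24}\right) \left(-41\right) = \frac{16769}{24}$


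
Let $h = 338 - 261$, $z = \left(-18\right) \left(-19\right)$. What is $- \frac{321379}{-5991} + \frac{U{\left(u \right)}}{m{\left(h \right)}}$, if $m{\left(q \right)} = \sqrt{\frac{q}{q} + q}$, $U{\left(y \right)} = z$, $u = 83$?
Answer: $\frac{321379}{5991} + \frac{57 \sqrt{78}}{13} \approx 92.368$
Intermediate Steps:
$z = 342$
$U{\left(y \right)} = 342$
$h = 77$
$m{\left(q \right)} = \sqrt{1 + q}$
$- \frac{321379}{-5991} + \frac{U{\left(u \right)}}{m{\left(h \right)}} = - \frac{321379}{-5991} + \frac{342}{\sqrt{1 + 77}} = \left(-321379\right) \left(- \frac{1}{5991}\right) + \frac{342}{\sqrt{78}} = \frac{321379}{5991} + 342 \frac{\sqrt{78}}{78} = \frac{321379}{5991} + \frac{57 \sqrt{78}}{13}$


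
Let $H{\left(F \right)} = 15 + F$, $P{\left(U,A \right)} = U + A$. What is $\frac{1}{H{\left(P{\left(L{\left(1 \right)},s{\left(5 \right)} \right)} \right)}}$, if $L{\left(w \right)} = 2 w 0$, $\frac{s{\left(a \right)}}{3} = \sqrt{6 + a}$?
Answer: $\frac{5}{42} - \frac{\sqrt{11}}{42} \approx 0.04008$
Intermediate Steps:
$s{\left(a \right)} = 3 \sqrt{6 + a}$
$L{\left(w \right)} = 0$
$P{\left(U,A \right)} = A + U$
$\frac{1}{H{\left(P{\left(L{\left(1 \right)},s{\left(5 \right)} \right)} \right)}} = \frac{1}{15 + \left(3 \sqrt{6 + 5} + 0\right)} = \frac{1}{15 + \left(3 \sqrt{11} + 0\right)} = \frac{1}{15 + 3 \sqrt{11}}$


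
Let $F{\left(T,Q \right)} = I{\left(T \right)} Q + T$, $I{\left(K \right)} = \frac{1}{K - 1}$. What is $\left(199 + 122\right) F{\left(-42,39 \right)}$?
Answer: $- \frac{592245}{43} \approx -13773.0$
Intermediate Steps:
$I{\left(K \right)} = \frac{1}{-1 + K}$
$F{\left(T,Q \right)} = T + \frac{Q}{-1 + T}$ ($F{\left(T,Q \right)} = \frac{Q}{-1 + T} + T = T + \frac{Q}{-1 + T}$)
$\left(199 + 122\right) F{\left(-42,39 \right)} = \left(199 + 122\right) \frac{39 - 42 \left(-1 - 42\right)}{-1 - 42} = 321 \frac{39 - -1806}{-43} = 321 \left(- \frac{39 + 1806}{43}\right) = 321 \left(\left(- \frac{1}{43}\right) 1845\right) = 321 \left(- \frac{1845}{43}\right) = - \frac{592245}{43}$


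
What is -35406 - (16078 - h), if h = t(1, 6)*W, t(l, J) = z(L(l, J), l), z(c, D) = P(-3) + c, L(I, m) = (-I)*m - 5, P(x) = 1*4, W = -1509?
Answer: -40921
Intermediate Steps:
P(x) = 4
L(I, m) = -5 - I*m (L(I, m) = -I*m - 5 = -5 - I*m)
z(c, D) = 4 + c
t(l, J) = -1 - J*l (t(l, J) = 4 + (-5 - l*J) = 4 + (-5 - J*l) = -1 - J*l)
h = 10563 (h = (-1 - 1*6*1)*(-1509) = (-1 - 6)*(-1509) = -7*(-1509) = 10563)
-35406 - (16078 - h) = -35406 - (16078 - 1*10563) = -35406 - (16078 - 10563) = -35406 - 1*5515 = -35406 - 5515 = -40921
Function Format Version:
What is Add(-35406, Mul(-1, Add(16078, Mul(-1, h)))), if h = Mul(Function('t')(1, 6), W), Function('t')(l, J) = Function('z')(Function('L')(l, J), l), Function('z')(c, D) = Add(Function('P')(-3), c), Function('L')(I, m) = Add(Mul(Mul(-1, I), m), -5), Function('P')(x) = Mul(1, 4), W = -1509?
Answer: -40921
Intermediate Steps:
Function('P')(x) = 4
Function('L')(I, m) = Add(-5, Mul(-1, I, m)) (Function('L')(I, m) = Add(Mul(-1, I, m), -5) = Add(-5, Mul(-1, I, m)))
Function('z')(c, D) = Add(4, c)
Function('t')(l, J) = Add(-1, Mul(-1, J, l)) (Function('t')(l, J) = Add(4, Add(-5, Mul(-1, l, J))) = Add(4, Add(-5, Mul(-1, J, l))) = Add(-1, Mul(-1, J, l)))
h = 10563 (h = Mul(Add(-1, Mul(-1, 6, 1)), -1509) = Mul(Add(-1, -6), -1509) = Mul(-7, -1509) = 10563)
Add(-35406, Mul(-1, Add(16078, Mul(-1, h)))) = Add(-35406, Mul(-1, Add(16078, Mul(-1, 10563)))) = Add(-35406, Mul(-1, Add(16078, -10563))) = Add(-35406, Mul(-1, 5515)) = Add(-35406, -5515) = -40921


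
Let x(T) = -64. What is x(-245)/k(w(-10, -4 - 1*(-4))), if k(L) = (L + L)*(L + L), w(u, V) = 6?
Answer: -4/9 ≈ -0.44444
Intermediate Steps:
k(L) = 4*L² (k(L) = (2*L)*(2*L) = 4*L²)
x(-245)/k(w(-10, -4 - 1*(-4))) = -64/(4*6²) = -64/(4*36) = -64/144 = -64*1/144 = -4/9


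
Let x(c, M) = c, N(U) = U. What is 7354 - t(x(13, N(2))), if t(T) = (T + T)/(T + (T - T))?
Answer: 7352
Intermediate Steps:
t(T) = 2 (t(T) = (2*T)/(T + 0) = (2*T)/T = 2)
7354 - t(x(13, N(2))) = 7354 - 1*2 = 7354 - 2 = 7352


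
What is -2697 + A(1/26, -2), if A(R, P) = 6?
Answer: -2691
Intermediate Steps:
-2697 + A(1/26, -2) = -2697 + 6 = -2691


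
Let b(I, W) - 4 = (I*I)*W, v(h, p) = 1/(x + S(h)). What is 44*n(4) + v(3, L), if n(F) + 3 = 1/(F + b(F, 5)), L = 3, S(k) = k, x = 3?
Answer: -394/3 ≈ -131.33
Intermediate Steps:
v(h, p) = 1/(3 + h)
b(I, W) = 4 + W*I² (b(I, W) = 4 + (I*I)*W = 4 + I²*W = 4 + W*I²)
n(F) = -3 + 1/(4 + F + 5*F²) (n(F) = -3 + 1/(F + (4 + 5*F²)) = -3 + 1/(4 + F + 5*F²))
44*n(4) + v(3, L) = 44*((-11 - 15*4² - 3*4)/(4 + 4 + 5*4²)) + 1/(3 + 3) = 44*((-11 - 15*16 - 12)/(4 + 4 + 5*16)) + 1/6 = 44*((-11 - 240 - 12)/(4 + 4 + 80)) + ⅙ = 44*(-263/88) + ⅙ = -263/2 + ⅙ = -394/3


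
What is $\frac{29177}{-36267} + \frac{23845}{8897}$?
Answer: $\frac{86456978}{46095357} \approx 1.8756$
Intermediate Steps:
$\frac{29177}{-36267} + \frac{23845}{8897} = 29177 \left(- \frac{1}{36267}\right) + 23845 \cdot \frac{1}{8897} = - \frac{29177}{36267} + \frac{23845}{8897} = \frac{86456978}{46095357}$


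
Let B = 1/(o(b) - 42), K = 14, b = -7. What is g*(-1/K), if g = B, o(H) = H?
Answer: 1/686 ≈ 0.0014577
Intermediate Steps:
B = -1/49 (B = 1/(-7 - 42) = 1/(-49) = -1/49 ≈ -0.020408)
g = -1/49 ≈ -0.020408
g*(-1/K) = -(-1)/(49*14) = -1/49*(-1/14) = 1/686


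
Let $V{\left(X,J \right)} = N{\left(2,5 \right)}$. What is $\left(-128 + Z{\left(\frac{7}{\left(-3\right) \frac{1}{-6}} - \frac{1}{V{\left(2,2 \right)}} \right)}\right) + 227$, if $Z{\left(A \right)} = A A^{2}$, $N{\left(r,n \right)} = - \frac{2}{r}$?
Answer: $3474$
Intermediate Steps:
$V{\left(X,J \right)} = -1$ ($V{\left(X,J \right)} = - \frac{2}{2} = \left(-2\right) \frac{1}{2} = -1$)
$Z{\left(A \right)} = A^{3}$
$\left(-128 + Z{\left(\frac{7}{\left(-3\right) \frac{1}{-6}} - \frac{1}{V{\left(2,2 \right)}} \right)}\right) + 227 = \left(-128 + \left(\frac{7}{\left(-3\right) \frac{1}{-6}} - \frac{1}{-1}\right)^{3}\right) + 227 = \left(-128 + \left(\frac{7}{\left(-3\right) \left(- \frac{1}{6}\right)} - -1\right)^{3}\right) + 227 = \left(-128 + \left(7 \frac{1}{\frac{1}{2}} + 1\right)^{3}\right) + 227 = \left(-128 + \left(7 \cdot 2 + 1\right)^{3}\right) + 227 = \left(-128 + \left(14 + 1\right)^{3}\right) + 227 = \left(-128 + 15^{3}\right) + 227 = \left(-128 + 3375\right) + 227 = 3247 + 227 = 3474$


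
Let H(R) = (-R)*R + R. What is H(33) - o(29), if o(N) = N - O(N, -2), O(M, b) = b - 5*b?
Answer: -1077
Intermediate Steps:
H(R) = R - R**2 (H(R) = -R**2 + R = R - R**2)
O(M, b) = -4*b
o(N) = -8 + N (o(N) = N - (-4)*(-2) = N - 1*8 = N - 8 = -8 + N)
H(33) - o(29) = 33*(1 - 1*33) - (-8 + 29) = 33*(1 - 33) - 1*21 = 33*(-32) - 21 = -1056 - 21 = -1077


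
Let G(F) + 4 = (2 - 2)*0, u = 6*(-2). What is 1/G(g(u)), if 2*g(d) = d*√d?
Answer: -¼ ≈ -0.25000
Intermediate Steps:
u = -12
g(d) = d^(3/2)/2 (g(d) = (d*√d)/2 = d^(3/2)/2)
G(F) = -4 (G(F) = -4 + (2 - 2)*0 = -4 + 0*0 = -4 + 0 = -4)
1/G(g(u)) = 1/(-4) = -¼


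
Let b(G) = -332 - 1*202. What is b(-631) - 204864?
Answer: -205398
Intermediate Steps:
b(G) = -534 (b(G) = -332 - 202 = -534)
b(-631) - 204864 = -534 - 204864 = -205398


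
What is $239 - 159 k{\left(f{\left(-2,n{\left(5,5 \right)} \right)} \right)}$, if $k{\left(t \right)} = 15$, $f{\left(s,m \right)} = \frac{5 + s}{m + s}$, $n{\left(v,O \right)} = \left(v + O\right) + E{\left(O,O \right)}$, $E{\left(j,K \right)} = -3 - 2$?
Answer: $-2146$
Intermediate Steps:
$E{\left(j,K \right)} = -5$
$n{\left(v,O \right)} = -5 + O + v$ ($n{\left(v,O \right)} = \left(v + O\right) - 5 = \left(O + v\right) - 5 = -5 + O + v$)
$f{\left(s,m \right)} = \frac{5 + s}{m + s}$
$239 - 159 k{\left(f{\left(-2,n{\left(5,5 \right)} \right)} \right)} = 239 - 2385 = -2146$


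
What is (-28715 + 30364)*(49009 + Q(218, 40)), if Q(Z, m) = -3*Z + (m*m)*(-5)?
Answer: 66545395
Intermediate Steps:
Q(Z, m) = -5*m**2 - 3*Z (Q(Z, m) = -3*Z + m**2*(-5) = -3*Z - 5*m**2 = -5*m**2 - 3*Z)
(-28715 + 30364)*(49009 + Q(218, 40)) = (-28715 + 30364)*(49009 + (-5*40**2 - 3*218)) = 1649*(49009 + (-5*1600 - 654)) = 1649*(49009 + (-8000 - 654)) = 1649*(49009 - 8654) = 1649*40355 = 66545395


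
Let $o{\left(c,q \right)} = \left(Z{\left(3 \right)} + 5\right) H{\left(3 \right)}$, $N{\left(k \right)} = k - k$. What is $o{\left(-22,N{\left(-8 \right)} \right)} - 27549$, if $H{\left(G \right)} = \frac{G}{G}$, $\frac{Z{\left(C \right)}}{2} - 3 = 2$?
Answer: $-27534$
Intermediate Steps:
$Z{\left(C \right)} = 10$ ($Z{\left(C \right)} = 6 + 2 \cdot 2 = 6 + 4 = 10$)
$N{\left(k \right)} = 0$
$H{\left(G \right)} = 1$
$o{\left(c,q \right)} = 15$ ($o{\left(c,q \right)} = \left(10 + 5\right) 1 = 15 \cdot 1 = 15$)
$o{\left(-22,N{\left(-8 \right)} \right)} - 27549 = 15 - 27549 = -27534$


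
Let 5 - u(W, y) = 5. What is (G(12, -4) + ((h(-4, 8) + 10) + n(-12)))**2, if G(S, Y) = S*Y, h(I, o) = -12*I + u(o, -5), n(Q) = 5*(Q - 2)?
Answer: 3600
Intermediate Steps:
u(W, y) = 0 (u(W, y) = 5 - 1*5 = 5 - 5 = 0)
n(Q) = -10 + 5*Q (n(Q) = 5*(-2 + Q) = -10 + 5*Q)
h(I, o) = -12*I (h(I, o) = -12*I + 0 = -12*I)
(G(12, -4) + ((h(-4, 8) + 10) + n(-12)))**2 = (12*(-4) + ((-12*(-4) + 10) + (-10 + 5*(-12))))**2 = (-48 + ((48 + 10) + (-10 - 60)))**2 = (-48 + (58 - 70))**2 = (-48 - 12)**2 = (-60)**2 = 3600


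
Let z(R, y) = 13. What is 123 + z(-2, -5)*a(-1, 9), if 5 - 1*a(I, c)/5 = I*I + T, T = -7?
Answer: 838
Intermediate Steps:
a(I, c) = 60 - 5*I**2 (a(I, c) = 25 - 5*(I*I - 7) = 25 - 5*(I**2 - 7) = 25 - 5*(-7 + I**2) = 25 + (35 - 5*I**2) = 60 - 5*I**2)
123 + z(-2, -5)*a(-1, 9) = 123 + 13*(60 - 5*(-1)**2) = 123 + 13*(60 - 5*1) = 123 + 13*(60 - 5) = 123 + 13*55 = 123 + 715 = 838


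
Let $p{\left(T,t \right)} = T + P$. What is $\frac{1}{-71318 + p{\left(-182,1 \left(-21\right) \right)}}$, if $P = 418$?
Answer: $- \frac{1}{71082} \approx -1.4068 \cdot 10^{-5}$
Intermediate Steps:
$p{\left(T,t \right)} = 418 + T$ ($p{\left(T,t \right)} = T + 418 = 418 + T$)
$\frac{1}{-71318 + p{\left(-182,1 \left(-21\right) \right)}} = \frac{1}{-71318 + \left(418 - 182\right)} = \frac{1}{-71318 + 236} = \frac{1}{-71082} = - \frac{1}{71082}$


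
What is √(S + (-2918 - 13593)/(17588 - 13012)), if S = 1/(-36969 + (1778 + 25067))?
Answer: I*√250005877810/263224 ≈ 1.8995*I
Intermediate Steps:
S = -1/10124 (S = 1/(-36969 + 26845) = 1/(-10124) = -1/10124 ≈ -9.8775e-5)
√(S + (-2918 - 13593)/(17588 - 13012)) = √(-1/10124 + (-2918 - 13593)/(17588 - 13012)) = √(-1/10124 - 16511/4576) = √(-1/10124 - 16511*1/4576) = √(-1/10124 - 1501/416) = √(-3799135/1052896) = I*√250005877810/263224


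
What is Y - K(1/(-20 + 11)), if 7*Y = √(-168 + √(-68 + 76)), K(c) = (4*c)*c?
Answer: -4/81 + I*√(168 - 2*√2)/7 ≈ -0.049383 + 1.836*I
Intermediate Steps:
K(c) = 4*c²
Y = √(-168 + 2*√2)/7 (Y = √(-168 + √(-68 + 76))/7 = √(-168 + √8)/7 = √(-168 + 2*√2)/7 ≈ 1.836*I)
Y - K(1/(-20 + 11)) = √(-168 + 2*√2)/7 - 4*(1/(-20 + 11))² = √(-168 + 2*√2)/7 - 4*(1/(-9))² = √(-168 + 2*√2)/7 - 4*(-⅑)² = √(-168 + 2*√2)/7 - 4/81 = -4/81 + √(-168 + 2*√2)/7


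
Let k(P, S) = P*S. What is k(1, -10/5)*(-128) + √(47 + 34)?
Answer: 265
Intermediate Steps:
k(1, -10/5)*(-128) + √(47 + 34) = (1*(-10/5))*(-128) + √(47 + 34) = (1*(-10*⅕))*(-128) + √81 = (1*(-2))*(-128) + 9 = -2*(-128) + 9 = 256 + 9 = 265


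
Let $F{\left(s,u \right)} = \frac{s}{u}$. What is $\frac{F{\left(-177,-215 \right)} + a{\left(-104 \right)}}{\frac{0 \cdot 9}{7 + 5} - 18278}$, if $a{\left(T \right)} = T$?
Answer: $\frac{22183}{3929770} \approx 0.0056449$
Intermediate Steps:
$\frac{F{\left(-177,-215 \right)} + a{\left(-104 \right)}}{\frac{0 \cdot 9}{7 + 5} - 18278} = \frac{- \frac{177}{-215} - 104}{\frac{0 \cdot 9}{7 + 5} - 18278} = \frac{\left(-177\right) \left(- \frac{1}{215}\right) - 104}{\frac{0}{12} - 18278} = \frac{\frac{177}{215} - 104}{0 \cdot \frac{1}{12} - 18278} = - \frac{22183}{215 \left(0 - 18278\right)} = - \frac{22183}{215 \left(-18278\right)} = \left(- \frac{22183}{215}\right) \left(- \frac{1}{18278}\right) = \frac{22183}{3929770}$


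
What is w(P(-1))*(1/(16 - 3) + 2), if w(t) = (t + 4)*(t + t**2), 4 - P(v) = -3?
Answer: 16632/13 ≈ 1279.4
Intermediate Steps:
P(v) = 7 (P(v) = 4 - 1*(-3) = 4 + 3 = 7)
w(t) = (4 + t)*(t + t**2)
w(P(-1))*(1/(16 - 3) + 2) = (7*(4 + 7**2 + 5*7))*(1/(16 - 3) + 2) = (7*(4 + 49 + 35))*(1/13 + 2) = (7*88)*(1/13 + 2) = 616*(27/13) = 16632/13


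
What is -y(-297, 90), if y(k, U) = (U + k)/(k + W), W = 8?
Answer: -207/289 ≈ -0.71626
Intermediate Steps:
y(k, U) = (U + k)/(8 + k) (y(k, U) = (U + k)/(k + 8) = (U + k)/(8 + k))
-y(-297, 90) = -(90 - 297)/(8 - 297) = -(-207)/(-289) = -(-1)*(-207)/289 = -1*207/289 = -207/289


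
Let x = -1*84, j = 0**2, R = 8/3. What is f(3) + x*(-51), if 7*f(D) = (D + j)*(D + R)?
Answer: 30005/7 ≈ 4286.4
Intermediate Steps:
R = 8/3 (R = 8*(1/3) = 8/3 ≈ 2.6667)
j = 0
x = -84
f(D) = D*(8/3 + D)/7 (f(D) = ((D + 0)*(D + 8/3))/7 = (D*(8/3 + D))/7 = D*(8/3 + D)/7)
f(3) + x*(-51) = (1/21)*3*(8 + 3*3) - 84*(-51) = (1/21)*3*(8 + 9) + 4284 = (1/21)*3*17 + 4284 = 17/7 + 4284 = 30005/7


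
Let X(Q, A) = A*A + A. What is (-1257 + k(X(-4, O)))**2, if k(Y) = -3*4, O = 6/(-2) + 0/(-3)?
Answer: 1610361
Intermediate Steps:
O = -3 (O = 6*(-1/2) + 0*(-1/3) = -3 + 0 = -3)
X(Q, A) = A + A**2 (X(Q, A) = A**2 + A = A + A**2)
k(Y) = -12
(-1257 + k(X(-4, O)))**2 = (-1257 - 12)**2 = (-1269)**2 = 1610361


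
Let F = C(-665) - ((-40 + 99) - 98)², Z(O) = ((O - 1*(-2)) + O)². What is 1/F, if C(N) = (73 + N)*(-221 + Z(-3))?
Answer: 1/119839 ≈ 8.3445e-6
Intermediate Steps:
Z(O) = (2 + 2*O)² (Z(O) = ((O + 2) + O)² = ((2 + O) + O)² = (2 + 2*O)²)
C(N) = -14965 - 205*N (C(N) = (73 + N)*(-221 + 4*(1 - 3)²) = (73 + N)*(-221 + 4*(-2)²) = (73 + N)*(-221 + 4*4) = (73 + N)*(-221 + 16) = (73 + N)*(-205) = -14965 - 205*N)
F = 119839 (F = (-14965 - 205*(-665)) - ((-40 + 99) - 98)² = (-14965 + 136325) - (59 - 98)² = 121360 - 1*(-39)² = 121360 - 1*1521 = 121360 - 1521 = 119839)
1/F = 1/119839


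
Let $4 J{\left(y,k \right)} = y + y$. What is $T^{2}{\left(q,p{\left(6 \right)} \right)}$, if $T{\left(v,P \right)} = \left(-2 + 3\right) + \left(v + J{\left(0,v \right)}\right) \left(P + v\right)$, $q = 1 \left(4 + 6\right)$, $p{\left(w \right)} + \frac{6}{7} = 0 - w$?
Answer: $\frac{51529}{49} \approx 1051.6$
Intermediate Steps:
$J{\left(y,k \right)} = \frac{y}{2}$ ($J{\left(y,k \right)} = \frac{y + y}{4} = \frac{2 y}{4} = \frac{y}{2}$)
$p{\left(w \right)} = - \frac{6}{7} - w$ ($p{\left(w \right)} = - \frac{6}{7} + \left(0 - w\right) = - \frac{6}{7} - w$)
$q = 10$ ($q = 1 \cdot 10 = 10$)
$T{\left(v,P \right)} = 1 + v \left(P + v\right)$ ($T{\left(v,P \right)} = \left(-2 + 3\right) + \left(v + \frac{1}{2} \cdot 0\right) \left(P + v\right) = 1 + \left(v + 0\right) \left(P + v\right) = 1 + v \left(P + v\right)$)
$T^{2}{\left(q,p{\left(6 \right)} \right)} = \left(1 + 10^{2} + \left(- \frac{6}{7} - 6\right) 10\right)^{2} = \left(1 + 100 + \left(- \frac{6}{7} - 6\right) 10\right)^{2} = \left(1 + 100 - \frac{480}{7}\right)^{2} = \left(\frac{227}{7}\right)^{2} = \frac{51529}{49}$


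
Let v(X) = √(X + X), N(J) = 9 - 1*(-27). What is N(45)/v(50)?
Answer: 18/5 ≈ 3.6000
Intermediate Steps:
N(J) = 36 (N(J) = 9 + 27 = 36)
v(X) = √2*√X (v(X) = √(2*X) = √2*√X)
N(45)/v(50) = 36/((√2*√50)) = 36/((√2*(5*√2))) = 36/10 = 36*(⅒) = 18/5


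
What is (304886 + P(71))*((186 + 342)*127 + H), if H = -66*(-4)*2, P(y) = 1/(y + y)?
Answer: 1462984528896/71 ≈ 2.0605e+10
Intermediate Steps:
P(y) = 1/(2*y)
H = 528 (H = 264*2 = 528)
(304886 + P(71))*((186 + 342)*127 + H) = (304886 + (½)/71)*((186 + 342)*127 + 528) = (304886 + (½)*(1/71))*(528*127 + 528) = (304886 + 1/142)*(67056 + 528) = (43293813/142)*67584 = 1462984528896/71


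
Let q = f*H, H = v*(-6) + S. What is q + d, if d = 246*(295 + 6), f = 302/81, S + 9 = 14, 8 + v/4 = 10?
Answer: 5984740/81 ≈ 73886.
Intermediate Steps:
v = 8 (v = -32 + 4*10 = -32 + 40 = 8)
S = 5 (S = -9 + 14 = 5)
H = -43 (H = 8*(-6) + 5 = -48 + 5 = -43)
f = 302/81 (f = 302*(1/81) = 302/81 ≈ 3.7284)
d = 74046 (d = 246*301 = 74046)
q = -12986/81 (q = (302/81)*(-43) = -12986/81 ≈ -160.32)
q + d = -12986/81 + 74046 = 5984740/81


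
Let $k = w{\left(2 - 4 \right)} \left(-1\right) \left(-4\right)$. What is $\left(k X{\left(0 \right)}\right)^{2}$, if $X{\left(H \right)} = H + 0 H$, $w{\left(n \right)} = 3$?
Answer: $0$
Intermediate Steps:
$k = 12$ ($k = 3 \left(-1\right) \left(-4\right) = \left(-3\right) \left(-4\right) = 12$)
$X{\left(H \right)} = H$ ($X{\left(H \right)} = H + 0 = H$)
$\left(k X{\left(0 \right)}\right)^{2} = \left(12 \cdot 0\right)^{2} = 0^{2} = 0$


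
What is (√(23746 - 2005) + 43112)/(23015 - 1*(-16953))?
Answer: 5389/4996 + √21741/39968 ≈ 1.0824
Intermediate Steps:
(√(23746 - 2005) + 43112)/(23015 - 1*(-16953)) = (√21741 + 43112)/(23015 + 16953) = (43112 + √21741)/39968 = (43112 + √21741)*(1/39968) = 5389/4996 + √21741/39968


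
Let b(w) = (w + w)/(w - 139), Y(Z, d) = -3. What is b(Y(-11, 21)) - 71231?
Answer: -5057398/71 ≈ -71231.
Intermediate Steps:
b(w) = 2*w/(-139 + w) (b(w) = (2*w)/(-139 + w) = 2*w/(-139 + w))
b(Y(-11, 21)) - 71231 = 2*(-3)/(-139 - 3) - 71231 = 2*(-3)/(-142) - 71231 = 2*(-3)*(-1/142) - 71231 = 3/71 - 71231 = -5057398/71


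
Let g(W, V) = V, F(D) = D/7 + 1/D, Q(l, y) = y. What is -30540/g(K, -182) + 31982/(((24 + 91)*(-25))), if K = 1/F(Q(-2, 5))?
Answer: 40990888/261625 ≈ 156.68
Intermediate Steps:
F(D) = 1/D + D/7 (F(D) = D*(⅐) + 1/D = D/7 + 1/D = 1/D + D/7)
K = 35/32 (K = 1/(1/5 + (⅐)*5) = 1/(⅕ + 5/7) = 1/(32/35) = 35/32 ≈ 1.0938)
-30540/g(K, -182) + 31982/(((24 + 91)*(-25))) = -30540/(-182) + 31982/(((24 + 91)*(-25))) = -30540*(-1/182) + 31982/((115*(-25))) = 15270/91 + 31982/(-2875) = 15270/91 + 31982*(-1/2875) = 15270/91 - 31982/2875 = 40990888/261625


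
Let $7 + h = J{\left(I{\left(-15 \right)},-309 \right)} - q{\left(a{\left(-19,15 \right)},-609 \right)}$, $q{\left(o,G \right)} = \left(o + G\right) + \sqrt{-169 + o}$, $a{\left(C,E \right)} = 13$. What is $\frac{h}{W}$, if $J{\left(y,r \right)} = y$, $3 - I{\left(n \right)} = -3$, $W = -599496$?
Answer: $- \frac{595}{599496} + \frac{i \sqrt{39}}{299748} \approx -0.0009925 + 2.0834 \cdot 10^{-5} i$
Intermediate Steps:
$I{\left(n \right)} = 6$ ($I{\left(n \right)} = 3 - -3 = 3 + 3 = 6$)
$q{\left(o,G \right)} = G + o + \sqrt{-169 + o}$ ($q{\left(o,G \right)} = \left(G + o\right) + \sqrt{-169 + o} = G + o + \sqrt{-169 + o}$)
$h = 595 - 2 i \sqrt{39}$ ($h = -7 + \left(6 - \left(-609 + 13 + \sqrt{-169 + 13}\right)\right) = -7 + \left(6 - \left(-609 + 13 + \sqrt{-156}\right)\right) = -7 + \left(6 - \left(-609 + 13 + 2 i \sqrt{39}\right)\right) = -7 + \left(6 - \left(-596 + 2 i \sqrt{39}\right)\right) = -7 + \left(6 + \left(596 - 2 i \sqrt{39}\right)\right) = -7 + \left(602 - 2 i \sqrt{39}\right) = 595 - 2 i \sqrt{39} \approx 595.0 - 12.49 i$)
$\frac{h}{W} = \frac{595 - 2 i \sqrt{39}}{-599496} = \left(595 - 2 i \sqrt{39}\right) \left(- \frac{1}{599496}\right) = - \frac{595}{599496} + \frac{i \sqrt{39}}{299748}$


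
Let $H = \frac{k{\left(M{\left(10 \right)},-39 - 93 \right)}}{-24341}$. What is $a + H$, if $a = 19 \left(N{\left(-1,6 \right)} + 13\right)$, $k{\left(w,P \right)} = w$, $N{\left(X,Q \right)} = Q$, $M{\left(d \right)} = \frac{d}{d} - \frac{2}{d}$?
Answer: $\frac{43935501}{121705} \approx 361.0$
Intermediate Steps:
$M{\left(d \right)} = 1 - \frac{2}{d}$
$H = - \frac{4}{121705}$ ($H = \frac{\frac{1}{10} \left(-2 + 10\right)}{-24341} = \frac{1}{10} \cdot 8 \left(- \frac{1}{24341}\right) = \frac{4}{5} \left(- \frac{1}{24341}\right) = - \frac{4}{121705} \approx -3.2866 \cdot 10^{-5}$)
$a = 361$ ($a = 19 \left(6 + 13\right) = 19 \cdot 19 = 361$)
$a + H = 361 - \frac{4}{121705} = \frac{43935501}{121705}$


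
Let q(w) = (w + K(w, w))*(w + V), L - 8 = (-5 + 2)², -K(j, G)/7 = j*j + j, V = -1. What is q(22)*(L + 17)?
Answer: -2513280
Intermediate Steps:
K(j, G) = -7*j - 7*j² (K(j, G) = -7*(j*j + j) = -7*(j² + j) = -7*(j + j²) = -7*j - 7*j²)
L = 17 (L = 8 + (-5 + 2)² = 8 + (-3)² = 8 + 9 = 17)
q(w) = (-1 + w)*(w - 7*w*(1 + w)) (q(w) = (w - 7*w*(1 + w))*(w - 1) = (w - 7*w*(1 + w))*(-1 + w) = (-1 + w)*(w - 7*w*(1 + w)))
q(22)*(L + 17) = (22*(6 + 22 - 7*22²))*(17 + 17) = (22*(6 + 22 - 7*484))*34 = (22*(6 + 22 - 3388))*34 = (22*(-3360))*34 = -73920*34 = -2513280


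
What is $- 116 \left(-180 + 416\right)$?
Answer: $-27376$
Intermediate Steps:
$- 116 \left(-180 + 416\right) = \left(-116\right) 236 = -27376$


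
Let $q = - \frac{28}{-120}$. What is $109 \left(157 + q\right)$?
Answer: $\frac{514153}{30} \approx 17138.0$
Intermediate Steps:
$q = \frac{7}{30}$ ($q = \left(-28\right) \left(- \frac{1}{120}\right) = \frac{7}{30} \approx 0.23333$)
$109 \left(157 + q\right) = 109 \left(157 + \frac{7}{30}\right) = 109 \cdot \frac{4717}{30} = \frac{514153}{30}$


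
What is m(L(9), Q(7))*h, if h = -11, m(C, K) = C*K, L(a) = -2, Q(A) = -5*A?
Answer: -770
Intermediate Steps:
m(L(9), Q(7))*h = -(-10)*7*(-11) = -2*(-35)*(-11) = 70*(-11) = -770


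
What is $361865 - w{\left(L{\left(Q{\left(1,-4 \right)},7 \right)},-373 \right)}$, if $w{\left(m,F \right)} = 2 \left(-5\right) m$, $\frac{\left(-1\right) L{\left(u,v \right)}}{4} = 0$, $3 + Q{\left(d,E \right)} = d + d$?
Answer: $361865$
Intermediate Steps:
$Q{\left(d,E \right)} = -3 + 2 d$ ($Q{\left(d,E \right)} = -3 + \left(d + d\right) = -3 + 2 d$)
$L{\left(u,v \right)} = 0$ ($L{\left(u,v \right)} = \left(-4\right) 0 = 0$)
$w{\left(m,F \right)} = - 10 m$
$361865 - w{\left(L{\left(Q{\left(1,-4 \right)},7 \right)},-373 \right)} = 361865 - \left(-10\right) 0 = 361865 - 0 = 361865 + 0 = 361865$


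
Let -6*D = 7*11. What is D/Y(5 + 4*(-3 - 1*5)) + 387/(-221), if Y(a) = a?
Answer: -45677/35802 ≈ -1.2758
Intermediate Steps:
D = -77/6 (D = -7*11/6 = -1/6*77 = -77/6 ≈ -12.833)
D/Y(5 + 4*(-3 - 1*5)) + 387/(-221) = -77/(6*(5 + 4*(-3 - 1*5))) + 387/(-221) = -77/(6*(5 + 4*(-3 - 5))) + 387*(-1/221) = -77/(6*(5 + 4*(-8))) - 387/221 = -77/(6*(5 - 32)) - 387/221 = -77/6/(-27) - 387/221 = -77/6*(-1/27) - 387/221 = 77/162 - 387/221 = -45677/35802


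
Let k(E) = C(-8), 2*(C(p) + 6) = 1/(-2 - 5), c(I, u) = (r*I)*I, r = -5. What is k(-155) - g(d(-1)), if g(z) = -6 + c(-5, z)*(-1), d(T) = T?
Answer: -1751/14 ≈ -125.07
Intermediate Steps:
c(I, u) = -5*I² (c(I, u) = (-5*I)*I = -5*I²)
C(p) = -85/14 (C(p) = -6 + 1/(2*(-2 - 5)) = -6 + (½)/(-7) = -6 + (½)*(-⅐) = -6 - 1/14 = -85/14)
k(E) = -85/14
g(z) = 119 (g(z) = -6 - 5*(-5)²*(-1) = -6 - 5*25*(-1) = -6 - 125*(-1) = -6 + 125 = 119)
k(-155) - g(d(-1)) = -85/14 - 1*119 = -85/14 - 119 = -1751/14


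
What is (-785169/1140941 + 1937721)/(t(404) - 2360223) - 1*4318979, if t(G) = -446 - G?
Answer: -11634662150563833739/2693844989693 ≈ -4.3190e+6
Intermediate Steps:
(-785169/1140941 + 1937721)/(t(404) - 2360223) - 1*4318979 = (-785169/1140941 + 1937721)/((-446 - 1*404) - 2360223) - 1*4318979 = (-785169*1/1140941 + 1937721)/((-446 - 404) - 2360223) - 4318979 = (-785169/1140941 + 1937721)/(-850 - 2360223) - 4318979 = (2210824550292/1140941)/(-2361073) - 4318979 = (2210824550292/1140941)*(-1/2361073) - 4318979 = -2210824550292/2693844989693 - 4318979 = -11634662150563833739/2693844989693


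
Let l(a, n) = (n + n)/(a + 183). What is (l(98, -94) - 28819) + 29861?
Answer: 292614/281 ≈ 1041.3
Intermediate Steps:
l(a, n) = 2*n/(183 + a) (l(a, n) = (2*n)/(183 + a) = 2*n/(183 + a))
(l(98, -94) - 28819) + 29861 = (2*(-94)/(183 + 98) - 28819) + 29861 = (2*(-94)/281 - 28819) + 29861 = (2*(-94)*(1/281) - 28819) + 29861 = (-188/281 - 28819) + 29861 = -8098327/281 + 29861 = 292614/281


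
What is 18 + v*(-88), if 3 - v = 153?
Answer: 13218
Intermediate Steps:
v = -150 (v = 3 - 1*153 = 3 - 153 = -150)
18 + v*(-88) = 18 - 150*(-88) = 18 + 13200 = 13218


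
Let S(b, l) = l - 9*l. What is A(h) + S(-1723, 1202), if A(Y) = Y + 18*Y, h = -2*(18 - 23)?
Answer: -9426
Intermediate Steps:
S(b, l) = -8*l
h = 10 (h = -2*(-5) = 10)
A(Y) = 19*Y
A(h) + S(-1723, 1202) = 19*10 - 8*1202 = 190 - 9616 = -9426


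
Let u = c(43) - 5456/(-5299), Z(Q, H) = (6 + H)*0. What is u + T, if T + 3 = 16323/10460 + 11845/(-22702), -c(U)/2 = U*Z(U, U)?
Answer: -586133484983/629158006540 ≈ -0.93162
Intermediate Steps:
Z(Q, H) = 0
c(U) = 0 (c(U) = -2*U*0 = -2*0 = 0)
T = -232861357/118731460 (T = -3 + (16323/10460 + 11845/(-22702)) = -3 + (16323*(1/10460) + 11845*(-1/22702)) = -3 + (16323/10460 - 11845/22702) = -3 + 123333023/118731460 = -232861357/118731460 ≈ -1.9612)
u = 5456/5299 (u = 0 - 5456/(-5299) = 0 - 5456*(-1/5299) = 0 + 5456/5299 = 5456/5299 ≈ 1.0296)
u + T = 5456/5299 - 232861357/118731460 = -586133484983/629158006540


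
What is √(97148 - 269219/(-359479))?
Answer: √12554061790767169/359479 ≈ 311.69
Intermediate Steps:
√(97148 - 269219/(-359479)) = √(97148 - 269219*(-1/359479)) = √(97148 + 269219/359479) = √(34922935111/359479) = √12554061790767169/359479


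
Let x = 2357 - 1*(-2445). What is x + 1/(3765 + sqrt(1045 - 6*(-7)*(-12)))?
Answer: 68066836333/14174684 - sqrt(541)/14174684 ≈ 4802.0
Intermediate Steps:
x = 4802 (x = 2357 + 2445 = 4802)
x + 1/(3765 + sqrt(1045 - 6*(-7)*(-12))) = 4802 + 1/(3765 + sqrt(1045 - 6*(-7)*(-12))) = 4802 + 1/(3765 + sqrt(1045 + 42*(-12))) = 4802 + 1/(3765 + sqrt(1045 - 504)) = 4802 + 1/(3765 + sqrt(541))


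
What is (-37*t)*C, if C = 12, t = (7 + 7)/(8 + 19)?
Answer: -2072/9 ≈ -230.22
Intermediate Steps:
t = 14/27 ≈ 0.51852
(-37*t)*C = -37*14/27*12 = -518/27*12 = -2072/9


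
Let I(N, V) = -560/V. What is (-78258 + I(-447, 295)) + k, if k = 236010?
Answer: 9307256/59 ≈ 1.5775e+5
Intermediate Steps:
(-78258 + I(-447, 295)) + k = (-78258 - 560/295) + 236010 = (-78258 - 560*1/295) + 236010 = (-78258 - 112/59) + 236010 = -4617334/59 + 236010 = 9307256/59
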